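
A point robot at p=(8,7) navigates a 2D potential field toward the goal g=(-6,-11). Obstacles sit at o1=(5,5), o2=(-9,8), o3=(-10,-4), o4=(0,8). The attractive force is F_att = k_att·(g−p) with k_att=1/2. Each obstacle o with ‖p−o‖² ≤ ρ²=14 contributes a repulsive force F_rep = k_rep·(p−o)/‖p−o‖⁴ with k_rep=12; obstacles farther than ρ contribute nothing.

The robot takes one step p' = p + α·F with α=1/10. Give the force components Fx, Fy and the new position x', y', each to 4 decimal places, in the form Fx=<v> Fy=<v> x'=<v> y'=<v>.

F_att = 1/2·(g−p) = 1/2·(-14,-18) = (-7.0000,-9.0000)
o1: d²=13 ≤ ρ²=14; F_rep = 12·(3,2)/13² = (0.2130,0.1420)
o2: d²=290 > ρ²=14 → inactive
o3: d²=445 > ρ²=14 → inactive
o4: d²=65 > ρ²=14 → inactive
F = F_att + ΣF_rep = (-6.7870,-8.8580)
p' = p + 1/10·F = (7.3213,6.1142)

Fx=-6.7870 Fy=-8.8580 x'=7.3213 y'=6.1142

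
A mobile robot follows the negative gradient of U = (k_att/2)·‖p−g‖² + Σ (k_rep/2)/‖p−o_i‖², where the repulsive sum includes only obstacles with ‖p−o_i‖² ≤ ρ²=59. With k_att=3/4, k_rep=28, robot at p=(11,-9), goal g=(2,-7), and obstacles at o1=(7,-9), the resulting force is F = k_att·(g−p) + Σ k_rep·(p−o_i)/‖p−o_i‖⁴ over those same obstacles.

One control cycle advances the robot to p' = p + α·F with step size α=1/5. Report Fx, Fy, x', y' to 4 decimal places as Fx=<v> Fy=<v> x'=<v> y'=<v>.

F_att = 3/4·(g−p) = 3/4·(-9,2) = (-6.7500,1.5000)
o1: d²=16 ≤ ρ²=59; F_rep = 28·(4,0)/16² = (0.4375,0.0000)
F = F_att + ΣF_rep = (-6.3125,1.5000)
p' = p + 1/5·F = (9.7375,-8.7000)

Fx=-6.3125 Fy=1.5000 x'=9.7375 y'=-8.7000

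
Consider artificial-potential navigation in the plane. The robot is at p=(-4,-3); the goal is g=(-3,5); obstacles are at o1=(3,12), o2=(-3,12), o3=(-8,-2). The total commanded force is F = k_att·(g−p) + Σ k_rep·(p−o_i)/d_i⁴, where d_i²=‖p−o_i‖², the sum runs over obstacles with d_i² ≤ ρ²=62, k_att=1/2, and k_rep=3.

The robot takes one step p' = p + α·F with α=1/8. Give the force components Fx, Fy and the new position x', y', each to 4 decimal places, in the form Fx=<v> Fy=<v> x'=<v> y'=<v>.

F_att = 1/2·(g−p) = 1/2·(1,8) = (0.5000,4.0000)
o1: d²=274 > ρ²=62 → inactive
o2: d²=226 > ρ²=62 → inactive
o3: d²=17 ≤ ρ²=62; F_rep = 3·(4,-1)/17² = (0.0415,-0.0104)
F = F_att + ΣF_rep = (0.5415,3.9896)
p' = p + 1/8·F = (-3.9323,-2.5013)

Fx=0.5415 Fy=3.9896 x'=-3.9323 y'=-2.5013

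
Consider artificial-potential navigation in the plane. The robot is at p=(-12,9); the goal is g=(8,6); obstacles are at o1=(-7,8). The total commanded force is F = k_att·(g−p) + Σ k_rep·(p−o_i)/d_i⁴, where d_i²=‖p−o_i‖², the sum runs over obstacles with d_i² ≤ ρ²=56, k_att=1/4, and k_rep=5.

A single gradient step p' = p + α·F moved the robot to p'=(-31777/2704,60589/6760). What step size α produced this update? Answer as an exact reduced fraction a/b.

F_att = 1/4·(g−p) = 1/4·(20,-3) = (5.0000,-0.7500)
o1: d²=26 ≤ ρ²=56; F_rep = 5·(-5,1)/26² = (-0.0370,0.0074)
F = F_att + ΣF_rep = (4.9630,-0.7426)
Δp = p'−p = (0.2482,-0.0371); α = Δx/Fx = (671/2704) / (3355/676) = 1/20
check: Δy/Fy = (-251/6760) / (-251/338) = 1/20 ✓

α = 1/20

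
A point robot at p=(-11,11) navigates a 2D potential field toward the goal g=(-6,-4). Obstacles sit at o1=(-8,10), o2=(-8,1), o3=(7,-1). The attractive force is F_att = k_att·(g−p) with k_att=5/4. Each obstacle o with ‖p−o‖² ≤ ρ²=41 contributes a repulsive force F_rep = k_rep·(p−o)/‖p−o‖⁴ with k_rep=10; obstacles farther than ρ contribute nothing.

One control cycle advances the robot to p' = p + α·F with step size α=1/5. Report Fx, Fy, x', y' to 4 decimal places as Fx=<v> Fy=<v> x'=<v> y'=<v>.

Fx=5.9500 Fy=-18.6500 x'=-9.8100 y'=7.2700

F_att = 5/4·(g−p) = 5/4·(5,-15) = (6.2500,-18.7500)
o1: d²=10 ≤ ρ²=41; F_rep = 10·(-3,1)/10² = (-0.3000,0.1000)
o2: d²=109 > ρ²=41 → inactive
o3: d²=468 > ρ²=41 → inactive
F = F_att + ΣF_rep = (5.9500,-18.6500)
p' = p + 1/5·F = (-9.8100,7.2700)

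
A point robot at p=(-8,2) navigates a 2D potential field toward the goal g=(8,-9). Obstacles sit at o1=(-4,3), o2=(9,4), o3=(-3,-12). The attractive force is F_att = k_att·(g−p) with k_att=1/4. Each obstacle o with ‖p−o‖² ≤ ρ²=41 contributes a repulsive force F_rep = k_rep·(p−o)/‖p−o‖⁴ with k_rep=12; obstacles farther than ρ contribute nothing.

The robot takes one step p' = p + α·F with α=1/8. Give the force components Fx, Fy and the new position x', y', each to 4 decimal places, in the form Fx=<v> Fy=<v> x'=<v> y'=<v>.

F_att = 1/4·(g−p) = 1/4·(16,-11) = (4.0000,-2.7500)
o1: d²=17 ≤ ρ²=41; F_rep = 12·(-4,-1)/17² = (-0.1661,-0.0415)
o2: d²=293 > ρ²=41 → inactive
o3: d²=221 > ρ²=41 → inactive
F = F_att + ΣF_rep = (3.8339,-2.7915)
p' = p + 1/8·F = (-7.5208,1.6511)

Fx=3.8339 Fy=-2.7915 x'=-7.5208 y'=1.6511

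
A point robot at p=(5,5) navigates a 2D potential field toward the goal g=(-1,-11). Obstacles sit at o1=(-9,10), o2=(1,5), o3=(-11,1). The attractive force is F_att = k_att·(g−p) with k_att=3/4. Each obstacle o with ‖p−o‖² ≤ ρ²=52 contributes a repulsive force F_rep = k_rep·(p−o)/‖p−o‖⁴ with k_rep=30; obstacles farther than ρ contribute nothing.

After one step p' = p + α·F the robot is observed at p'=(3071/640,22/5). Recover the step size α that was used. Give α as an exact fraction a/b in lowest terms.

F_att = 3/4·(g−p) = 3/4·(-6,-16) = (-4.5000,-12.0000)
o1: d²=221 > ρ²=52 → inactive
o2: d²=16 ≤ ρ²=52; F_rep = 30·(4,0)/16² = (0.4688,0.0000)
o3: d²=272 > ρ²=52 → inactive
F = F_att + ΣF_rep = (-4.0312,-12.0000)
Δp = p'−p = (-0.2016,-0.6000); α = Δx/Fx = (-129/640) / (-129/32) = 1/20
check: Δy/Fy = (-3/5) / (-12) = 1/20 ✓

α = 1/20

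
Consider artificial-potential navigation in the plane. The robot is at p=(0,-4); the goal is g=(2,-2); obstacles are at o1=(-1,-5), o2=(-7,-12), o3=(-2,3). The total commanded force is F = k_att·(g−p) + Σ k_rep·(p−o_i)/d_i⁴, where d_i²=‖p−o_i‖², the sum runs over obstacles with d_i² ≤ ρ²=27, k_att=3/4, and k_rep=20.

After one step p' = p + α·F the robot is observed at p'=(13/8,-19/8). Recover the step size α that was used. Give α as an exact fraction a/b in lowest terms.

α = 1/4

F_att = 3/4·(g−p) = 3/4·(2,2) = (1.5000,1.5000)
o1: d²=2 ≤ ρ²=27; F_rep = 20·(1,1)/2² = (5.0000,5.0000)
o2: d²=113 > ρ²=27 → inactive
o3: d²=53 > ρ²=27 → inactive
F = F_att + ΣF_rep = (6.5000,6.5000)
Δp = p'−p = (1.6250,1.6250); α = Δx/Fx = (13/8) / (13/2) = 1/4
check: Δy/Fy = (13/8) / (13/2) = 1/4 ✓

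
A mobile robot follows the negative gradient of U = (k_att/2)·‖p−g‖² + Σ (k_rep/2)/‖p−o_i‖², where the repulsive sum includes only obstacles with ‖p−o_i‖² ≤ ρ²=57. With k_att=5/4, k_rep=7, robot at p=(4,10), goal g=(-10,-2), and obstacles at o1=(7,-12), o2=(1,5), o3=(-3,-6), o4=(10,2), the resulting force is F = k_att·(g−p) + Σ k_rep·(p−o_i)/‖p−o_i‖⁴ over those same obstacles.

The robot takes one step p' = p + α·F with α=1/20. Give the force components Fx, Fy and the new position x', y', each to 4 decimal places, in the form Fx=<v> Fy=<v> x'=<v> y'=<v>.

F_att = 5/4·(g−p) = 5/4·(-14,-12) = (-17.5000,-15.0000)
o1: d²=493 > ρ²=57 → inactive
o2: d²=34 ≤ ρ²=57; F_rep = 7·(3,5)/34² = (0.0182,0.0303)
o3: d²=305 > ρ²=57 → inactive
o4: d²=100 > ρ²=57 → inactive
F = F_att + ΣF_rep = (-17.4818,-14.9697)
p' = p + 1/20·F = (3.1259,9.2515)

Fx=-17.4818 Fy=-14.9697 x'=3.1259 y'=9.2515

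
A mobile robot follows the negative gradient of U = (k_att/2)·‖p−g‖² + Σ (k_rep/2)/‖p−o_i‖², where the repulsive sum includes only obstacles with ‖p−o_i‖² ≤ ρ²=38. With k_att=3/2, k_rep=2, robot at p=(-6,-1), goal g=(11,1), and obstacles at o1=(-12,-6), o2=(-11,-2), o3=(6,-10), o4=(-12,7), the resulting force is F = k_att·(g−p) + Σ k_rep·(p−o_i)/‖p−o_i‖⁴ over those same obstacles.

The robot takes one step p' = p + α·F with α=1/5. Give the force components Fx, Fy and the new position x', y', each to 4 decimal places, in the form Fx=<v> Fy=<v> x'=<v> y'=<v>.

F_att = 3/2·(g−p) = 3/2·(17,2) = (25.5000,3.0000)
o1: d²=61 > ρ²=38 → inactive
o2: d²=26 ≤ ρ²=38; F_rep = 2·(5,1)/26² = (0.0148,0.0030)
o3: d²=225 > ρ²=38 → inactive
o4: d²=100 > ρ²=38 → inactive
F = F_att + ΣF_rep = (25.5148,3.0030)
p' = p + 1/5·F = (-0.8970,-0.3994)

Fx=25.5148 Fy=3.0030 x'=-0.8970 y'=-0.3994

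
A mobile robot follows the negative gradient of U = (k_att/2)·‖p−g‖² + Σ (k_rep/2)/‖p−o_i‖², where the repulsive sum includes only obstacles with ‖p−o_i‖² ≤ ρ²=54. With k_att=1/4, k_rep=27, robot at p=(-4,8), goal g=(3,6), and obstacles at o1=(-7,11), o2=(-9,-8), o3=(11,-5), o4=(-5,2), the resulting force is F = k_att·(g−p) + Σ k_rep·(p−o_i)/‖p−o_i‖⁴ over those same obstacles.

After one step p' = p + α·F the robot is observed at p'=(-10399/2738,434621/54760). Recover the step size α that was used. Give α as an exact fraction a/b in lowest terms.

α = 1/10

F_att = 1/4·(g−p) = 1/4·(7,-2) = (1.7500,-0.5000)
o1: d²=18 ≤ ρ²=54; F_rep = 27·(3,-3)/18² = (0.2500,-0.2500)
o2: d²=281 > ρ²=54 → inactive
o3: d²=394 > ρ²=54 → inactive
o4: d²=37 ≤ ρ²=54; F_rep = 27·(1,6)/37² = (0.0197,0.1183)
F = F_att + ΣF_rep = (2.0197,-0.6317)
Δp = p'−p = (0.2020,-0.0632); α = Δx/Fx = (553/2738) / (2765/1369) = 1/10
check: Δy/Fy = (-3459/54760) / (-3459/5476) = 1/10 ✓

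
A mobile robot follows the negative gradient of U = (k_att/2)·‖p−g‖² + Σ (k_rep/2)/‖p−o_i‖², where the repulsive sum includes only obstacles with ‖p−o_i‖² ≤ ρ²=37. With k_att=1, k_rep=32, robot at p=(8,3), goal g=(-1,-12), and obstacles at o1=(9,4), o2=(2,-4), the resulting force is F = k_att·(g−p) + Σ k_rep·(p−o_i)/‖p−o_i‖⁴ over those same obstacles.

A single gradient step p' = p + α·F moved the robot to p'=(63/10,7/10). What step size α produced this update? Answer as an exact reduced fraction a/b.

α = 1/10

F_att = 1·(g−p) = 1·(-9,-15) = (-9.0000,-15.0000)
o1: d²=2 ≤ ρ²=37; F_rep = 32·(-1,-1)/2² = (-8.0000,-8.0000)
o2: d²=85 > ρ²=37 → inactive
F = F_att + ΣF_rep = (-17.0000,-23.0000)
Δp = p'−p = (-1.7000,-2.3000); α = Δx/Fx = (-17/10) / (-17) = 1/10
check: Δy/Fy = (-23/10) / (-23) = 1/10 ✓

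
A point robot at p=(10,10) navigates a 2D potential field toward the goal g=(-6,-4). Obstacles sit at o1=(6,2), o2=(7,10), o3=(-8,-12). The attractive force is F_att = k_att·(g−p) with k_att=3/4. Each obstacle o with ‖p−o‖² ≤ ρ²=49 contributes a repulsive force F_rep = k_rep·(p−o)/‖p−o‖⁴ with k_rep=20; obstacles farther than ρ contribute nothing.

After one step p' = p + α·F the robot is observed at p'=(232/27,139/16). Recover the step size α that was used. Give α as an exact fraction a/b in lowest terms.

F_att = 3/4·(g−p) = 3/4·(-16,-14) = (-12.0000,-10.5000)
o1: d²=80 > ρ²=49 → inactive
o2: d²=9 ≤ ρ²=49; F_rep = 20·(3,0)/9² = (0.7407,0.0000)
o3: d²=808 > ρ²=49 → inactive
F = F_att + ΣF_rep = (-11.2593,-10.5000)
Δp = p'−p = (-1.4074,-1.3125); α = Δx/Fx = (-38/27) / (-304/27) = 1/8
check: Δy/Fy = (-21/16) / (-21/2) = 1/8 ✓

α = 1/8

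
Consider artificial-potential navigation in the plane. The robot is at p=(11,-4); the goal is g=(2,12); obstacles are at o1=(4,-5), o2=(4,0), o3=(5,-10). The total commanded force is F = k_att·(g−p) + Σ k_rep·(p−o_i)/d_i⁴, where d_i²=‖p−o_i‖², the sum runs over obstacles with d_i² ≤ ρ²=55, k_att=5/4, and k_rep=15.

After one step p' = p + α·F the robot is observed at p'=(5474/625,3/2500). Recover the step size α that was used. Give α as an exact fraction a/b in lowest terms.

F_att = 5/4·(g−p) = 5/4·(-9,16) = (-11.2500,20.0000)
o1: d²=50 ≤ ρ²=55; F_rep = 15·(7,1)/50² = (0.0420,0.0060)
o2: d²=65 > ρ²=55 → inactive
o3: d²=72 > ρ²=55 → inactive
F = F_att + ΣF_rep = (-11.2080,20.0060)
Δp = p'−p = (-2.2416,4.0012); α = Δx/Fx = (-1401/625) / (-1401/125) = 1/5
check: Δy/Fy = (10003/2500) / (10003/500) = 1/5 ✓

α = 1/5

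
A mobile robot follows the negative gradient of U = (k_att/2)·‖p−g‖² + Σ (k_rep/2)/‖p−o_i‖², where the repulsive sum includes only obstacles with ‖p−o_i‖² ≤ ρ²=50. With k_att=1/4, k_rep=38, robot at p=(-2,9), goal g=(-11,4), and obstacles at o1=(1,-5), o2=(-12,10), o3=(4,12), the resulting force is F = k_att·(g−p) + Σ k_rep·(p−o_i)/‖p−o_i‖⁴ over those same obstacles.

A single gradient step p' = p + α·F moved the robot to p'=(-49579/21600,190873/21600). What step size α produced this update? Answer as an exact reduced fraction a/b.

α = 1/8

F_att = 1/4·(g−p) = 1/4·(-9,-5) = (-2.2500,-1.2500)
o1: d²=205 > ρ²=50 → inactive
o2: d²=101 > ρ²=50 → inactive
o3: d²=45 ≤ ρ²=50; F_rep = 38·(-6,-3)/45² = (-0.1126,-0.0563)
F = F_att + ΣF_rep = (-2.3626,-1.3063)
Δp = p'−p = (-0.2953,-0.1633); α = Δx/Fx = (-6379/21600) / (-6379/2700) = 1/8
check: Δy/Fy = (-3527/21600) / (-3527/2700) = 1/8 ✓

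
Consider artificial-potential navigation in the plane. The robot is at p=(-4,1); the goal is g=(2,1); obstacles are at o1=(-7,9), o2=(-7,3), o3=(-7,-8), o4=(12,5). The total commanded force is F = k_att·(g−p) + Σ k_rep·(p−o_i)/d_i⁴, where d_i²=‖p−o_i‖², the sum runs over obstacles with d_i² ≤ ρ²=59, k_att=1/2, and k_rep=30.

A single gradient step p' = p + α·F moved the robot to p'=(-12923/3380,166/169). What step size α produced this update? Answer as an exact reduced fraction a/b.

F_att = 1/2·(g−p) = 1/2·(6,0) = (3.0000,0.0000)
o1: d²=73 > ρ²=59 → inactive
o2: d²=13 ≤ ρ²=59; F_rep = 30·(3,-2)/13² = (0.5325,-0.3550)
o3: d²=90 > ρ²=59 → inactive
o4: d²=272 > ρ²=59 → inactive
F = F_att + ΣF_rep = (3.5325,-0.3550)
Δp = p'−p = (0.1766,-0.0178); α = Δx/Fx = (597/3380) / (597/169) = 1/20
check: Δy/Fy = (-3/169) / (-60/169) = 1/20 ✓

α = 1/20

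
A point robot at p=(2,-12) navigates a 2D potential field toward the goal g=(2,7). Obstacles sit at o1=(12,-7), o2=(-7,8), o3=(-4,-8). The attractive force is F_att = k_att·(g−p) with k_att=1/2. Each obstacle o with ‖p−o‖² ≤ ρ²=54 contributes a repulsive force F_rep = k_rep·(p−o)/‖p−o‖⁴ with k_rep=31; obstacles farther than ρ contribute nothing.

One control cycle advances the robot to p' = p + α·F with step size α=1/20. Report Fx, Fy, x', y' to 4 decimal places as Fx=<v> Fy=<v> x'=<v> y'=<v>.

F_att = 1/2·(g−p) = 1/2·(0,19) = (0.0000,9.5000)
o1: d²=125 > ρ²=54 → inactive
o2: d²=481 > ρ²=54 → inactive
o3: d²=52 ≤ ρ²=54; F_rep = 31·(6,-4)/52² = (0.0688,-0.0459)
F = F_att + ΣF_rep = (0.0688,9.4541)
p' = p + 1/20·F = (2.0034,-11.5273)

Fx=0.0688 Fy=9.4541 x'=2.0034 y'=-11.5273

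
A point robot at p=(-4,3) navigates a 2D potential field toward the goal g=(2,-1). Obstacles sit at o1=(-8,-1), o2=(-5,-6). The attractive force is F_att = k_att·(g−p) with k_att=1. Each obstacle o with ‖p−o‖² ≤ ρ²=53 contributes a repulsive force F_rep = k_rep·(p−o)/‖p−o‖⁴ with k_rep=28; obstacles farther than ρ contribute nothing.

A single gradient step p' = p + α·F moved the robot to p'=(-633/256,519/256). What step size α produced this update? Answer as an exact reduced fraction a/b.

F_att = 1·(g−p) = 1·(6,-4) = (6.0000,-4.0000)
o1: d²=32 ≤ ρ²=53; F_rep = 28·(4,4)/32² = (0.1094,0.1094)
o2: d²=82 > ρ²=53 → inactive
F = F_att + ΣF_rep = (6.1094,-3.8906)
Δp = p'−p = (1.5273,-0.9727); α = Δx/Fx = (391/256) / (391/64) = 1/4
check: Δy/Fy = (-249/256) / (-249/64) = 1/4 ✓

α = 1/4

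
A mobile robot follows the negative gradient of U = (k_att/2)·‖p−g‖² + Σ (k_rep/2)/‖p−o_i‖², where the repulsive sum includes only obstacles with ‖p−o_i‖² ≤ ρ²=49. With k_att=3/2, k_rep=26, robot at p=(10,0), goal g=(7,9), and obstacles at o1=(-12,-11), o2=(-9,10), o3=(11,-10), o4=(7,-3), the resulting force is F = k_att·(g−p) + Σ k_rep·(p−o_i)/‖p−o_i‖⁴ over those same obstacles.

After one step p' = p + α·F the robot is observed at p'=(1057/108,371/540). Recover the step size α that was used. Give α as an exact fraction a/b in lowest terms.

F_att = 3/2·(g−p) = 3/2·(-3,9) = (-4.5000,13.5000)
o1: d²=605 > ρ²=49 → inactive
o2: d²=461 > ρ²=49 → inactive
o3: d²=101 > ρ²=49 → inactive
o4: d²=18 ≤ ρ²=49; F_rep = 26·(3,3)/18² = (0.2407,0.2407)
F = F_att + ΣF_rep = (-4.2593,13.7407)
Δp = p'−p = (-0.2130,0.6870); α = Δx/Fx = (-23/108) / (-115/27) = 1/20
check: Δy/Fy = (371/540) / (371/27) = 1/20 ✓

α = 1/20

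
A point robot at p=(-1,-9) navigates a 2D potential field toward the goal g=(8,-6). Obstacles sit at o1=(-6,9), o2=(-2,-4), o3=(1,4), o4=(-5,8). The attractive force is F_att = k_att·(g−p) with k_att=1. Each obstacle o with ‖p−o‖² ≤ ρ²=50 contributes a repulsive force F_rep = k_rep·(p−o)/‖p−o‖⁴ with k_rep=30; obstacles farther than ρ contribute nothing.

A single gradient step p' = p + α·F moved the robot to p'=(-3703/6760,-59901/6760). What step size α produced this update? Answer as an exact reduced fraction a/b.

F_att = 1·(g−p) = 1·(9,3) = (9.0000,3.0000)
o1: d²=349 > ρ²=50 → inactive
o2: d²=26 ≤ ρ²=50; F_rep = 30·(1,-5)/26² = (0.0444,-0.2219)
o3: d²=173 > ρ²=50 → inactive
o4: d²=305 > ρ²=50 → inactive
F = F_att + ΣF_rep = (9.0444,2.7781)
Δp = p'−p = (0.4522,0.1389); α = Δx/Fx = (3057/6760) / (3057/338) = 1/20
check: Δy/Fy = (939/6760) / (939/338) = 1/20 ✓

α = 1/20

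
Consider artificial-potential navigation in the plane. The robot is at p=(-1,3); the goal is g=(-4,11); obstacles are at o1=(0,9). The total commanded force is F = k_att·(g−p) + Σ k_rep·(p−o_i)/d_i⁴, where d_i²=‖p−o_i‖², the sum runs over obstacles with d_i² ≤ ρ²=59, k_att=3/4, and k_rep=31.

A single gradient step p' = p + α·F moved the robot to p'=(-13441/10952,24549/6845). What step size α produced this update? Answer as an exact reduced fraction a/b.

F_att = 3/4·(g−p) = 3/4·(-3,8) = (-2.2500,6.0000)
o1: d²=37 ≤ ρ²=59; F_rep = 31·(-1,-6)/37² = (-0.0226,-0.1359)
F = F_att + ΣF_rep = (-2.2726,5.8641)
Δp = p'−p = (-0.2273,0.5864); α = Δx/Fx = (-2489/10952) / (-12445/5476) = 1/10
check: Δy/Fy = (4014/6845) / (8028/1369) = 1/10 ✓

α = 1/10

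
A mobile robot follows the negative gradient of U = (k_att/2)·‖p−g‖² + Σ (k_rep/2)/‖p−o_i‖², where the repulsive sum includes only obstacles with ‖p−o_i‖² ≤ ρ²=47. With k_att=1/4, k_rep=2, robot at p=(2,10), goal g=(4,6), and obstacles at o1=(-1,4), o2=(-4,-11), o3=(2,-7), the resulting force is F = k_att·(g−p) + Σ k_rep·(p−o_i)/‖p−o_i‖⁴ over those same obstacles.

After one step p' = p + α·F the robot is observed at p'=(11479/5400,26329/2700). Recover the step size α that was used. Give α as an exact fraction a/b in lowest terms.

F_att = 1/4·(g−p) = 1/4·(2,-4) = (0.5000,-1.0000)
o1: d²=45 ≤ ρ²=47; F_rep = 2·(3,6)/45² = (0.0030,0.0059)
o2: d²=477 > ρ²=47 → inactive
o3: d²=289 > ρ²=47 → inactive
F = F_att + ΣF_rep = (0.5030,-0.9941)
Δp = p'−p = (0.1257,-0.2485); α = Δx/Fx = (679/5400) / (679/1350) = 1/4
check: Δy/Fy = (-671/2700) / (-671/675) = 1/4 ✓

α = 1/4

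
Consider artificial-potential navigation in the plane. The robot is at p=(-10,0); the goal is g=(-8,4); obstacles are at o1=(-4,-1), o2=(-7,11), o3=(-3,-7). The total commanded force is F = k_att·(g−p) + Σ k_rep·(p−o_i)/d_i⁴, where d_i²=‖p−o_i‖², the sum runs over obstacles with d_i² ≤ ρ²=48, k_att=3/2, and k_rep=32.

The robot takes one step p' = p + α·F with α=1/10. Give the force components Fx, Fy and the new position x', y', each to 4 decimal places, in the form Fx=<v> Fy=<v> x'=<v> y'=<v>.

F_att = 3/2·(g−p) = 3/2·(2,4) = (3.0000,6.0000)
o1: d²=37 ≤ ρ²=48; F_rep = 32·(-6,1)/37² = (-0.1402,0.0234)
o2: d²=130 > ρ²=48 → inactive
o3: d²=98 > ρ²=48 → inactive
F = F_att + ΣF_rep = (2.8598,6.0234)
p' = p + 1/10·F = (-9.7140,0.6023)

Fx=2.8598 Fy=6.0234 x'=-9.7140 y'=0.6023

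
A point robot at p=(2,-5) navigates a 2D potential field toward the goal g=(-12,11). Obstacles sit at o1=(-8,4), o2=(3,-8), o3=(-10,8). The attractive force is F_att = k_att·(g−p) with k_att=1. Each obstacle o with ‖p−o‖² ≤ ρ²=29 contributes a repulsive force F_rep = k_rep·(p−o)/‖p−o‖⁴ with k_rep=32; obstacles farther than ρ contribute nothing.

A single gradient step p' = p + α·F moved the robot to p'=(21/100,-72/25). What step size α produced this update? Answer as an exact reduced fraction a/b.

α = 1/8

F_att = 1·(g−p) = 1·(-14,16) = (-14.0000,16.0000)
o1: d²=181 > ρ²=29 → inactive
o2: d²=10 ≤ ρ²=29; F_rep = 32·(-1,3)/10² = (-0.3200,0.9600)
o3: d²=313 > ρ²=29 → inactive
F = F_att + ΣF_rep = (-14.3200,16.9600)
Δp = p'−p = (-1.7900,2.1200); α = Δx/Fx = (-179/100) / (-358/25) = 1/8
check: Δy/Fy = (53/25) / (424/25) = 1/8 ✓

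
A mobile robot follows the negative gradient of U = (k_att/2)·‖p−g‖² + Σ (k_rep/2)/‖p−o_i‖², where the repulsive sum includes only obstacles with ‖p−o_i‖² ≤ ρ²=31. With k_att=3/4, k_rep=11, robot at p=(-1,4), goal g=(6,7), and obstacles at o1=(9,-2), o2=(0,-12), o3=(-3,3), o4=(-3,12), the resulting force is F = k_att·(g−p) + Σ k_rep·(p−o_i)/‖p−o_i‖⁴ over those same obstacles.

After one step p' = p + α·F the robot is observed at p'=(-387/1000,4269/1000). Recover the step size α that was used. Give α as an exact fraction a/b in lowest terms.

α = 1/10

F_att = 3/4·(g−p) = 3/4·(7,3) = (5.2500,2.2500)
o1: d²=136 > ρ²=31 → inactive
o2: d²=257 > ρ²=31 → inactive
o3: d²=5 ≤ ρ²=31; F_rep = 11·(2,1)/5² = (0.8800,0.4400)
o4: d²=68 > ρ²=31 → inactive
F = F_att + ΣF_rep = (6.1300,2.6900)
Δp = p'−p = (0.6130,0.2690); α = Δx/Fx = (613/1000) / (613/100) = 1/10
check: Δy/Fy = (269/1000) / (269/100) = 1/10 ✓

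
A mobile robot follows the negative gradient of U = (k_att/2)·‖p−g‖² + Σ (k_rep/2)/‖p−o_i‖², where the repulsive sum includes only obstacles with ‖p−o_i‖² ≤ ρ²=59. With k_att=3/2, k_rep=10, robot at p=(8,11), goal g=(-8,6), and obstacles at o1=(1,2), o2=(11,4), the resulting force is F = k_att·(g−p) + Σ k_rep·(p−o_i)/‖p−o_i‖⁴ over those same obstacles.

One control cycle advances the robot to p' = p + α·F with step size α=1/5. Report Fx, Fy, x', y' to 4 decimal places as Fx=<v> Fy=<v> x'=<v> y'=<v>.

Fx=-24.0089 Fy=-7.4792 x'=3.1982 y'=9.5042

F_att = 3/2·(g−p) = 3/2·(-16,-5) = (-24.0000,-7.5000)
o1: d²=130 > ρ²=59 → inactive
o2: d²=58 ≤ ρ²=59; F_rep = 10·(-3,7)/58² = (-0.0089,0.0208)
F = F_att + ΣF_rep = (-24.0089,-7.4792)
p' = p + 1/5·F = (3.1982,9.5042)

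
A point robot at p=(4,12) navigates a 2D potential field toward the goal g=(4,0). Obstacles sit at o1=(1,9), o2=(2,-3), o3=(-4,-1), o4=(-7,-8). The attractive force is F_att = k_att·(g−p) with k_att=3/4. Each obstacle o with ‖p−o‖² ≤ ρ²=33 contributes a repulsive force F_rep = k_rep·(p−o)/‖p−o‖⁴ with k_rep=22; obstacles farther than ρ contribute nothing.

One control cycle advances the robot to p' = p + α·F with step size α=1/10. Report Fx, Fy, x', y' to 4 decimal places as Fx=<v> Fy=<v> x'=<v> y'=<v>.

Fx=0.2037 Fy=-8.7963 x'=4.0204 y'=11.1204

F_att = 3/4·(g−p) = 3/4·(0,-12) = (0.0000,-9.0000)
o1: d²=18 ≤ ρ²=33; F_rep = 22·(3,3)/18² = (0.2037,0.2037)
o2: d²=229 > ρ²=33 → inactive
o3: d²=233 > ρ²=33 → inactive
o4: d²=521 > ρ²=33 → inactive
F = F_att + ΣF_rep = (0.2037,-8.7963)
p' = p + 1/10·F = (4.0204,11.1204)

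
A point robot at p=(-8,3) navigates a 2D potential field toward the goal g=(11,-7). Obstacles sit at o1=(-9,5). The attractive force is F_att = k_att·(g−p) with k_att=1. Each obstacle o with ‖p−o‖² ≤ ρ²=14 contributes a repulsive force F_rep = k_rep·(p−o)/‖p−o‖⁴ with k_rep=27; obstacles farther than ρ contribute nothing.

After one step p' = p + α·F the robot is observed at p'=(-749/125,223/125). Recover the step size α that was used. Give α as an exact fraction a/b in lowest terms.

α = 1/10

F_att = 1·(g−p) = 1·(19,-10) = (19.0000,-10.0000)
o1: d²=5 ≤ ρ²=14; F_rep = 27·(1,-2)/5² = (1.0800,-2.1600)
F = F_att + ΣF_rep = (20.0800,-12.1600)
Δp = p'−p = (2.0080,-1.2160); α = Δx/Fx = (251/125) / (502/25) = 1/10
check: Δy/Fy = (-152/125) / (-304/25) = 1/10 ✓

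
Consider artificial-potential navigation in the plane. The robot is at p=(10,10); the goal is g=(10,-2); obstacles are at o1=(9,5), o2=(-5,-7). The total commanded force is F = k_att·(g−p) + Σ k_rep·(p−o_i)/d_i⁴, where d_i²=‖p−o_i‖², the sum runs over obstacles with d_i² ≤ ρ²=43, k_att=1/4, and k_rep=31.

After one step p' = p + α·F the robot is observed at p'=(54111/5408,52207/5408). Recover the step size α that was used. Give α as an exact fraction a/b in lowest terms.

F_att = 1/4·(g−p) = 1/4·(0,-12) = (0.0000,-3.0000)
o1: d²=26 ≤ ρ²=43; F_rep = 31·(1,5)/26² = (0.0459,0.2293)
o2: d²=514 > ρ²=43 → inactive
F = F_att + ΣF_rep = (0.0459,-2.7707)
Δp = p'−p = (0.0057,-0.3463); α = Δx/Fx = (31/5408) / (31/676) = 1/8
check: Δy/Fy = (-1873/5408) / (-1873/676) = 1/8 ✓

α = 1/8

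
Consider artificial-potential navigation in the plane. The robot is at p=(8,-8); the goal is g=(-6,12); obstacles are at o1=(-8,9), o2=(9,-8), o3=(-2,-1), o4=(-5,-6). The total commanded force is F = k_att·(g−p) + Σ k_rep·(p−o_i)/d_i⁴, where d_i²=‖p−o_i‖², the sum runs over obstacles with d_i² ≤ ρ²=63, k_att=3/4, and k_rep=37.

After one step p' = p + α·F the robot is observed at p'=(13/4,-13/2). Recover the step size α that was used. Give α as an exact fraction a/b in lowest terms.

F_att = 3/4·(g−p) = 3/4·(-14,20) = (-10.5000,15.0000)
o1: d²=545 > ρ²=63 → inactive
o2: d²=1 ≤ ρ²=63; F_rep = 37·(-1,0)/1² = (-37.0000,0.0000)
o3: d²=149 > ρ²=63 → inactive
o4: d²=173 > ρ²=63 → inactive
F = F_att + ΣF_rep = (-47.5000,15.0000)
Δp = p'−p = (-4.7500,1.5000); α = Δx/Fx = (-19/4) / (-95/2) = 1/10
check: Δy/Fy = (3/2) / (15) = 1/10 ✓

α = 1/10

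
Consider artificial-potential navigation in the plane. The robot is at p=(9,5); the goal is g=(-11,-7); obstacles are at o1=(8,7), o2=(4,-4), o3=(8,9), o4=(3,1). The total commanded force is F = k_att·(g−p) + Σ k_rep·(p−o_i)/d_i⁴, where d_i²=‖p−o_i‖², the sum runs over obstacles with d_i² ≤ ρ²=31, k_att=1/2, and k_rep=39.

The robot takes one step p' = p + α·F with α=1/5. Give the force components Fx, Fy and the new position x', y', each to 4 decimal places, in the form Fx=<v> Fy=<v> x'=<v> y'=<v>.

F_att = 1/2·(g−p) = 1/2·(-20,-12) = (-10.0000,-6.0000)
o1: d²=5 ≤ ρ²=31; F_rep = 39·(1,-2)/5² = (1.5600,-3.1200)
o2: d²=106 > ρ²=31 → inactive
o3: d²=17 ≤ ρ²=31; F_rep = 39·(1,-4)/17² = (0.1349,-0.5398)
o4: d²=52 > ρ²=31 → inactive
F = F_att + ΣF_rep = (-8.3051,-9.6598)
p' = p + 1/5·F = (7.3390,3.0680)

Fx=-8.3051 Fy=-9.6598 x'=7.3390 y'=3.0680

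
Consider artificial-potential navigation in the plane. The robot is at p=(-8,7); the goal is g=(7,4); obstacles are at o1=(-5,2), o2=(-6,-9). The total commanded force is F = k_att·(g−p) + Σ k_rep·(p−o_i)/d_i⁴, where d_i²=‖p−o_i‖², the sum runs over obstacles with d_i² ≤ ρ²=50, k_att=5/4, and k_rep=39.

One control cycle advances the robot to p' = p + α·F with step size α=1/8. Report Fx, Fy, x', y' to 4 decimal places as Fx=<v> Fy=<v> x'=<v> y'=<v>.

F_att = 5/4·(g−p) = 5/4·(15,-3) = (18.7500,-3.7500)
o1: d²=34 ≤ ρ²=50; F_rep = 39·(-3,5)/34² = (-0.1012,0.1687)
o2: d²=260 > ρ²=50 → inactive
F = F_att + ΣF_rep = (18.6488,-3.5813)
p' = p + 1/8·F = (-5.6689,6.5523)

Fx=18.6488 Fy=-3.5813 x'=-5.6689 y'=6.5523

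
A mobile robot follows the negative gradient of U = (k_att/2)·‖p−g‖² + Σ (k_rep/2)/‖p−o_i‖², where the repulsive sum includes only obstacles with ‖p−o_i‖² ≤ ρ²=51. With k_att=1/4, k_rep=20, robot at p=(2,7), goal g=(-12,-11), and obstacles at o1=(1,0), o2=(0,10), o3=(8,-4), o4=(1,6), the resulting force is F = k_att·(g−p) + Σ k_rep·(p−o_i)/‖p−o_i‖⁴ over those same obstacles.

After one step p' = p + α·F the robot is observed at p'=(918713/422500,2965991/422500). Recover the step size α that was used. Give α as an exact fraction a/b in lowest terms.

F_att = 1/4·(g−p) = 1/4·(-14,-18) = (-3.5000,-4.5000)
o1: d²=50 ≤ ρ²=51; F_rep = 20·(1,7)/50² = (0.0080,0.0560)
o2: d²=13 ≤ ρ²=51; F_rep = 20·(2,-3)/13² = (0.2367,-0.3550)
o3: d²=157 > ρ²=51 → inactive
o4: d²=2 ≤ ρ²=51; F_rep = 20·(1,1)/2² = (5.0000,5.0000)
F = F_att + ΣF_rep = (1.7447,0.2010)
Δp = p'−p = (0.1745,0.0201); α = Δx/Fx = (73713/422500) / (73713/42250) = 1/10
check: Δy/Fy = (8491/422500) / (8491/42250) = 1/10 ✓

α = 1/10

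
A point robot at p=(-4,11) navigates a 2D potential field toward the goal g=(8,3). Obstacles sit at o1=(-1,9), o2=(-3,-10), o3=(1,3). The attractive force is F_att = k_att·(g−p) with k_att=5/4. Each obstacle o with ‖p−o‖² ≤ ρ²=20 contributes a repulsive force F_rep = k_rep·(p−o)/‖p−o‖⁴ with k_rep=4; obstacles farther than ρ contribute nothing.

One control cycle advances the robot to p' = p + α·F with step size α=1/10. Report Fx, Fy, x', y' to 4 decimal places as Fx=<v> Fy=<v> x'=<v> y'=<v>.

F_att = 5/4·(g−p) = 5/4·(12,-8) = (15.0000,-10.0000)
o1: d²=13 ≤ ρ²=20; F_rep = 4·(-3,2)/13² = (-0.0710,0.0473)
o2: d²=442 > ρ²=20 → inactive
o3: d²=89 > ρ²=20 → inactive
F = F_att + ΣF_rep = (14.9290,-9.9527)
p' = p + 1/10·F = (-2.5071,10.0047)

Fx=14.9290 Fy=-9.9527 x'=-2.5071 y'=10.0047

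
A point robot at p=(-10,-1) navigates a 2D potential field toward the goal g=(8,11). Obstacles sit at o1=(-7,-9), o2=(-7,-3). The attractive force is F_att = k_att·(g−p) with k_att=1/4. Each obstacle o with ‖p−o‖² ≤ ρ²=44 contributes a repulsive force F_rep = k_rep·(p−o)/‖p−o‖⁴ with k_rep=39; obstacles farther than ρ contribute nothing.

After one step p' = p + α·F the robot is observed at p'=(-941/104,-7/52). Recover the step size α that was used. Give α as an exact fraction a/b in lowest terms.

α = 1/4

F_att = 1/4·(g−p) = 1/4·(18,12) = (4.5000,3.0000)
o1: d²=73 > ρ²=44 → inactive
o2: d²=13 ≤ ρ²=44; F_rep = 39·(-3,2)/13² = (-0.6923,0.4615)
F = F_att + ΣF_rep = (3.8077,3.4615)
Δp = p'−p = (0.9519,0.8654); α = Δx/Fx = (99/104) / (99/26) = 1/4
check: Δy/Fy = (45/52) / (45/13) = 1/4 ✓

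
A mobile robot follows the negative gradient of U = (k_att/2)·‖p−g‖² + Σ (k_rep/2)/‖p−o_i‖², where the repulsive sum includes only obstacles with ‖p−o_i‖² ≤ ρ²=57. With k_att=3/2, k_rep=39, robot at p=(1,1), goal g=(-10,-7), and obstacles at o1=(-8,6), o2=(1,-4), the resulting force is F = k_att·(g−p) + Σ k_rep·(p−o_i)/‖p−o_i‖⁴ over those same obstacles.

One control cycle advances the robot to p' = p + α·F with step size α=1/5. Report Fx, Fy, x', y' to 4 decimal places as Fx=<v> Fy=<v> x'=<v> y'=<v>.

F_att = 3/2·(g−p) = 3/2·(-11,-8) = (-16.5000,-12.0000)
o1: d²=106 > ρ²=57 → inactive
o2: d²=25 ≤ ρ²=57; F_rep = 39·(0,5)/25² = (0.0000,0.3120)
F = F_att + ΣF_rep = (-16.5000,-11.6880)
p' = p + 1/5·F = (-2.3000,-1.3376)

Fx=-16.5000 Fy=-11.6880 x'=-2.3000 y'=-1.3376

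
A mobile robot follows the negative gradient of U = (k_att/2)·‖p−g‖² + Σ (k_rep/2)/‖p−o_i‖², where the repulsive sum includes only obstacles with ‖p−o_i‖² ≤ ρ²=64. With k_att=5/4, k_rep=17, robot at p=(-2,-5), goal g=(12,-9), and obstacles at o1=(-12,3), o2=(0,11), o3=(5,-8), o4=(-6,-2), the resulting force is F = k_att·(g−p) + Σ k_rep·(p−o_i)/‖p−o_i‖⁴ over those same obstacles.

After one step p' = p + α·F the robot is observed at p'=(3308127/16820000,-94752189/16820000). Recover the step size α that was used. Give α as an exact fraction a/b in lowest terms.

α = 1/8

F_att = 5/4·(g−p) = 5/4·(14,-4) = (17.5000,-5.0000)
o1: d²=164 > ρ²=64 → inactive
o2: d²=260 > ρ²=64 → inactive
o3: d²=58 ≤ ρ²=64; F_rep = 17·(-7,3)/58² = (-0.0354,0.0152)
o4: d²=25 ≤ ρ²=64; F_rep = 17·(4,-3)/25² = (0.1088,-0.0816)
F = F_att + ΣF_rep = (17.5734,-5.0664)
Δp = p'−p = (2.1967,-0.6333); α = Δx/Fx = (36948127/16820000) / (36948127/2102500) = 1/8
check: Δy/Fy = (-10652189/16820000) / (-10652189/2102500) = 1/8 ✓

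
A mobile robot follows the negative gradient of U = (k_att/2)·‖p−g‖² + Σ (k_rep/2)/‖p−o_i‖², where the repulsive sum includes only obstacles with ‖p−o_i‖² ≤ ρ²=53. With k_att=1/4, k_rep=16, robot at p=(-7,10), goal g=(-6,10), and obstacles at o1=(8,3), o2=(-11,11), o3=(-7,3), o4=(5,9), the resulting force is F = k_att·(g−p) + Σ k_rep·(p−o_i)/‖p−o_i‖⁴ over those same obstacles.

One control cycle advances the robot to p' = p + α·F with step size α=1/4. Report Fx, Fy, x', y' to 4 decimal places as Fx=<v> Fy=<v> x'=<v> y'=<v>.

Fx=0.4715 Fy=-0.0087 x'=-6.8821 y'=9.9978

F_att = 1/4·(g−p) = 1/4·(1,0) = (0.2500,0.0000)
o1: d²=274 > ρ²=53 → inactive
o2: d²=17 ≤ ρ²=53; F_rep = 16·(4,-1)/17² = (0.2215,-0.0554)
o3: d²=49 ≤ ρ²=53; F_rep = 16·(0,7)/49² = (0.0000,0.0466)
o4: d²=145 > ρ²=53 → inactive
F = F_att + ΣF_rep = (0.4715,-0.0087)
p' = p + 1/4·F = (-6.8821,9.9978)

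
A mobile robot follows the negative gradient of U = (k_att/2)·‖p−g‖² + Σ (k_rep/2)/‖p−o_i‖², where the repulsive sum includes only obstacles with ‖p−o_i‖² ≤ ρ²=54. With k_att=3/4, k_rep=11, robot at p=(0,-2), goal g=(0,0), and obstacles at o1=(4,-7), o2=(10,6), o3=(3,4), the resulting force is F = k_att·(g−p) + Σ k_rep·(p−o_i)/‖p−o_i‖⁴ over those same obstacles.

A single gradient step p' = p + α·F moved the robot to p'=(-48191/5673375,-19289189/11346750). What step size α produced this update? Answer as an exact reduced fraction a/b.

α = 1/5

F_att = 3/4·(g−p) = 3/4·(0,2) = (0.0000,1.5000)
o1: d²=41 ≤ ρ²=54; F_rep = 11·(-4,5)/41² = (-0.0262,0.0327)
o2: d²=164 > ρ²=54 → inactive
o3: d²=45 ≤ ρ²=54; F_rep = 11·(-3,-6)/45² = (-0.0163,-0.0326)
F = F_att + ΣF_rep = (-0.0425,1.5001)
Δp = p'−p = (-0.0085,0.3000); α = Δx/Fx = (-48191/5673375) / (-48191/1134675) = 1/5
check: Δy/Fy = (3404311/11346750) / (3404311/2269350) = 1/5 ✓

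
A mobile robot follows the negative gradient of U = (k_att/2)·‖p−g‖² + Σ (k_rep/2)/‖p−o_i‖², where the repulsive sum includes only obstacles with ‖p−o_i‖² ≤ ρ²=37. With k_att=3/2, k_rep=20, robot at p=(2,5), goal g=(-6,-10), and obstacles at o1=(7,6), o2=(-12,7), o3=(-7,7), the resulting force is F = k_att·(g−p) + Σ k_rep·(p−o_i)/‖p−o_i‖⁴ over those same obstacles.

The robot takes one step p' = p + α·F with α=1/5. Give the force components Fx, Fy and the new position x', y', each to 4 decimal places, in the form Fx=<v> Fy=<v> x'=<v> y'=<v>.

Fx=-12.1479 Fy=-22.5296 x'=-0.4296 y'=0.4941

F_att = 3/2·(g−p) = 3/2·(-8,-15) = (-12.0000,-22.5000)
o1: d²=26 ≤ ρ²=37; F_rep = 20·(-5,-1)/26² = (-0.1479,-0.0296)
o2: d²=200 > ρ²=37 → inactive
o3: d²=85 > ρ²=37 → inactive
F = F_att + ΣF_rep = (-12.1479,-22.5296)
p' = p + 1/5·F = (-0.4296,0.4941)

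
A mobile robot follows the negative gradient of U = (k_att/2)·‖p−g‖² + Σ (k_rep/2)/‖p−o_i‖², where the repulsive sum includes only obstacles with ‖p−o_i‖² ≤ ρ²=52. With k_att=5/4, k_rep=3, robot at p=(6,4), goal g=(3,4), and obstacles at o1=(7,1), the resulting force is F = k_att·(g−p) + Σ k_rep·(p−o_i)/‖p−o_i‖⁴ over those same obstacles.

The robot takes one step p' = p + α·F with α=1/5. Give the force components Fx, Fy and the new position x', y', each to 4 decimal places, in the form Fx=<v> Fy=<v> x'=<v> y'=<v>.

F_att = 5/4·(g−p) = 5/4·(-3,0) = (-3.7500,0.0000)
o1: d²=10 ≤ ρ²=52; F_rep = 3·(-1,3)/10² = (-0.0300,0.0900)
F = F_att + ΣF_rep = (-3.7800,0.0900)
p' = p + 1/5·F = (5.2440,4.0180)

Fx=-3.7800 Fy=0.0900 x'=5.2440 y'=4.0180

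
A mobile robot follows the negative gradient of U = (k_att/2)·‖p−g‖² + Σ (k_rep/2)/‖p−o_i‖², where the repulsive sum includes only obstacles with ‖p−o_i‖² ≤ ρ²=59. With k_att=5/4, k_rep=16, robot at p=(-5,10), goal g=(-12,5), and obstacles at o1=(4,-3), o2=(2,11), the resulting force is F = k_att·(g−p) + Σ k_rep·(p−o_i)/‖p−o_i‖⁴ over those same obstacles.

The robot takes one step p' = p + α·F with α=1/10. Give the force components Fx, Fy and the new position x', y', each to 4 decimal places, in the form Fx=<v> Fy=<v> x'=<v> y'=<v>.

Fx=-8.7948 Fy=-6.2564 x'=-5.8795 y'=9.3744

F_att = 5/4·(g−p) = 5/4·(-7,-5) = (-8.7500,-6.2500)
o1: d²=250 > ρ²=59 → inactive
o2: d²=50 ≤ ρ²=59; F_rep = 16·(-7,-1)/50² = (-0.0448,-0.0064)
F = F_att + ΣF_rep = (-8.7948,-6.2564)
p' = p + 1/10·F = (-5.8795,9.3744)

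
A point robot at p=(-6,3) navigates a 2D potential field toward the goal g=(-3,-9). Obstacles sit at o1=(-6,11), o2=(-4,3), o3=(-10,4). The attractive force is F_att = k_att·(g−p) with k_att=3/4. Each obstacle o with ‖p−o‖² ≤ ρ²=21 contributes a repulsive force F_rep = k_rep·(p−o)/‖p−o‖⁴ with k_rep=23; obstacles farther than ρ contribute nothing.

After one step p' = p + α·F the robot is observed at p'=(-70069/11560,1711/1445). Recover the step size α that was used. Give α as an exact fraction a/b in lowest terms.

α = 1/5

F_att = 3/4·(g−p) = 3/4·(3,-12) = (2.2500,-9.0000)
o1: d²=64 > ρ²=21 → inactive
o2: d²=4 ≤ ρ²=21; F_rep = 23·(-2,0)/4² = (-2.8750,0.0000)
o3: d²=17 ≤ ρ²=21; F_rep = 23·(4,-1)/17² = (0.3183,-0.0796)
F = F_att + ΣF_rep = (-0.3067,-9.0796)
Δp = p'−p = (-0.0613,-1.8159); α = Δx/Fx = (-709/11560) / (-709/2312) = 1/5
check: Δy/Fy = (-2624/1445) / (-2624/289) = 1/5 ✓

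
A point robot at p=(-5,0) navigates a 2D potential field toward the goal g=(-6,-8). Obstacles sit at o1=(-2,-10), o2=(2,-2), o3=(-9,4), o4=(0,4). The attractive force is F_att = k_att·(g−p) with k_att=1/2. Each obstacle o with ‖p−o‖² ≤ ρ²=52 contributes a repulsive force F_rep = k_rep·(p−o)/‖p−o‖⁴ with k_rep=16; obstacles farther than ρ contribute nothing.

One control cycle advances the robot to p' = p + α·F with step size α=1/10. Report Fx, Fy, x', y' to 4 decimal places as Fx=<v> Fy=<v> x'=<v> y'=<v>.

Fx=-0.4851 Fy=-4.1006 x'=-5.0485 y'=-0.4101

F_att = 1/2·(g−p) = 1/2·(-1,-8) = (-0.5000,-4.0000)
o1: d²=109 > ρ²=52 → inactive
o2: d²=53 > ρ²=52 → inactive
o3: d²=32 ≤ ρ²=52; F_rep = 16·(4,-4)/32² = (0.0625,-0.0625)
o4: d²=41 ≤ ρ²=52; F_rep = 16·(-5,-4)/41² = (-0.0476,-0.0381)
F = F_att + ΣF_rep = (-0.4851,-4.1006)
p' = p + 1/10·F = (-5.0485,-0.4101)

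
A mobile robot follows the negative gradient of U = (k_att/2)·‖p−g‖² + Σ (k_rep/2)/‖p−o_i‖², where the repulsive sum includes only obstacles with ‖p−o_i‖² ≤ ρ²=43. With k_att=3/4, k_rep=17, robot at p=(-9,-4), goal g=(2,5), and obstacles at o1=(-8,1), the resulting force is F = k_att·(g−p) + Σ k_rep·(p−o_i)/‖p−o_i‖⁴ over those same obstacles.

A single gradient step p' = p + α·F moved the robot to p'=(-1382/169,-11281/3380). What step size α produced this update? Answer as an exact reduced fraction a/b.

F_att = 3/4·(g−p) = 3/4·(11,9) = (8.2500,6.7500)
o1: d²=26 ≤ ρ²=43; F_rep = 17·(-1,-5)/26² = (-0.0251,-0.1257)
F = F_att + ΣF_rep = (8.2249,6.6243)
Δp = p'−p = (0.8225,0.6624); α = Δx/Fx = (139/169) / (1390/169) = 1/10
check: Δy/Fy = (2239/3380) / (2239/338) = 1/10 ✓

α = 1/10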